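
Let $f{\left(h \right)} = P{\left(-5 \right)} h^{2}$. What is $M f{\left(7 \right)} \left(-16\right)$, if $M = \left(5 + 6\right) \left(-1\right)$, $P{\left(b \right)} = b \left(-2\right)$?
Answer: $86240$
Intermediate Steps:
$P{\left(b \right)} = - 2 b$
$f{\left(h \right)} = 10 h^{2}$ ($f{\left(h \right)} = \left(-2\right) \left(-5\right) h^{2} = 10 h^{2}$)
$M = -11$ ($M = 11 \left(-1\right) = -11$)
$M f{\left(7 \right)} \left(-16\right) = - 11 \cdot 10 \cdot 7^{2} \left(-16\right) = - 11 \cdot 10 \cdot 49 \left(-16\right) = \left(-11\right) 490 \left(-16\right) = \left(-5390\right) \left(-16\right) = 86240$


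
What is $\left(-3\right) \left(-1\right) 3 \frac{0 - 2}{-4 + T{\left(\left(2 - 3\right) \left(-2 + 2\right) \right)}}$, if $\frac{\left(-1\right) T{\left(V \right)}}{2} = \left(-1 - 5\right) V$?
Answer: $\frac{9}{2} \approx 4.5$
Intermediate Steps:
$T{\left(V \right)} = 12 V$ ($T{\left(V \right)} = - 2 \left(-1 - 5\right) V = - 2 \left(- 6 V\right) = 12 V$)
$\left(-3\right) \left(-1\right) 3 \frac{0 - 2}{-4 + T{\left(\left(2 - 3\right) \left(-2 + 2\right) \right)}} = \left(-3\right) \left(-1\right) 3 \frac{0 - 2}{-4 + 12 \left(2 - 3\right) \left(-2 + 2\right)} = 3 \cdot 3 \left(- \frac{2}{-4 + 12 \left(\left(-1\right) 0\right)}\right) = 9 \left(- \frac{2}{-4 + 12 \cdot 0}\right) = 9 \left(- \frac{2}{-4 + 0}\right) = 9 \left(- \frac{2}{-4}\right) = 9 \left(\left(-2\right) \left(- \frac{1}{4}\right)\right) = 9 \cdot \frac{1}{2} = \frac{9}{2}$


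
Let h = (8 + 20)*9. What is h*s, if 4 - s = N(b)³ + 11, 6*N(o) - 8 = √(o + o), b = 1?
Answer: -7252/3 - 679*√2/3 ≈ -2737.4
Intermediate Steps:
N(o) = 4/3 + √2*√o/6 (N(o) = 4/3 + √(o + o)/6 = 4/3 + √(2*o)/6 = 4/3 + (√2*√o)/6 = 4/3 + √2*√o/6)
h = 252 (h = 28*9 = 252)
s = -7 - (4/3 + √2/6)³ (s = 4 - ((4/3 + √2*√1/6)³ + 11) = 4 - ((4/3 + (⅙)*√2*1)³ + 11) = 4 - ((4/3 + √2/6)³ + 11) = 4 - (11 + (4/3 + √2/6)³) = 4 + (-11 - (4/3 + √2/6)³) = -7 - (4/3 + √2/6)³ ≈ -10.863)
h*s = 252*(-259/27 - 97*√2/108) = -7252/3 - 679*√2/3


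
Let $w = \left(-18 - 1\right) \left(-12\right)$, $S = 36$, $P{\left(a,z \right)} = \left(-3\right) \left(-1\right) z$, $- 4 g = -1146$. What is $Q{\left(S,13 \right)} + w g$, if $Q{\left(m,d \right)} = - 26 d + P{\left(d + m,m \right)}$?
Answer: $65092$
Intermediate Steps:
$g = \frac{573}{2}$ ($g = \left(- \frac{1}{4}\right) \left(-1146\right) = \frac{573}{2} \approx 286.5$)
$P{\left(a,z \right)} = 3 z$
$Q{\left(m,d \right)} = - 26 d + 3 m$
$w = 228$ ($w = \left(-19\right) \left(-12\right) = 228$)
$Q{\left(S,13 \right)} + w g = \left(\left(-26\right) 13 + 3 \cdot 36\right) + 228 \cdot \frac{573}{2} = \left(-338 + 108\right) + 65322 = -230 + 65322 = 65092$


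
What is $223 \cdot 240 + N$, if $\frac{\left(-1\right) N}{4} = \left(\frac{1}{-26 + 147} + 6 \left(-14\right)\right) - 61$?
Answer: $\frac{6546096}{121} \approx 54100.0$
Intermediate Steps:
$N = \frac{70176}{121}$ ($N = - 4 \left(\left(\frac{1}{-26 + 147} + 6 \left(-14\right)\right) - 61\right) = - 4 \left(\left(\frac{1}{121} - 84\right) - 61\right) = - 4 \left(- \frac{10163}{121} - 61\right) = \left(-4\right) \left(- \frac{17544}{121}\right) = \frac{70176}{121} \approx 579.97$)
$223 \cdot 240 + N = 223 \cdot 240 + \frac{70176}{121} = 53520 + \frac{70176}{121} = \frac{6546096}{121}$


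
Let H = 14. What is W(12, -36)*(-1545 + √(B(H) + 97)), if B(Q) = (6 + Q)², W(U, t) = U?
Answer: -18540 + 12*√497 ≈ -18272.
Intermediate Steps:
W(12, -36)*(-1545 + √(B(H) + 97)) = 12*(-1545 + √((6 + 14)² + 97)) = 12*(-1545 + √(20² + 97)) = 12*(-1545 + √(400 + 97)) = 12*(-1545 + √497) = -18540 + 12*√497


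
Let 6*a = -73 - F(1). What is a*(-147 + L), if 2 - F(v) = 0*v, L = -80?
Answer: 5675/2 ≈ 2837.5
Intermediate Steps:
F(v) = 2 (F(v) = 2 - 0*v = 2 - 1*0 = 2 + 0 = 2)
a = -25/2 (a = (-73 - 1*2)/6 = (-73 - 2)/6 = (⅙)*(-75) = -25/2 ≈ -12.500)
a*(-147 + L) = -25*(-147 - 80)/2 = -25/2*(-227) = 5675/2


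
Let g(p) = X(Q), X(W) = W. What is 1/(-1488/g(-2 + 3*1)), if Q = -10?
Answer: 5/744 ≈ 0.0067204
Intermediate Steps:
g(p) = -10
1/(-1488/g(-2 + 3*1)) = 1/(-1488/(-10)) = 1/(-1488*(-⅒)) = 1/(744/5) = 5/744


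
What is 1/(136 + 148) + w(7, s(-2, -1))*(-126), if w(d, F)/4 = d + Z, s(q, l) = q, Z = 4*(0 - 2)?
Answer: 143137/284 ≈ 504.00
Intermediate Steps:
Z = -8 (Z = 4*(-2) = -8)
w(d, F) = -32 + 4*d (w(d, F) = 4*(d - 8) = 4*(-8 + d) = -32 + 4*d)
1/(136 + 148) + w(7, s(-2, -1))*(-126) = 1/(136 + 148) + (-32 + 4*7)*(-126) = 1/284 + (-32 + 28)*(-126) = 1/284 - 4*(-126) = 1/284 + 504 = 143137/284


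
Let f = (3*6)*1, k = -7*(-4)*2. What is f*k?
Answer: 1008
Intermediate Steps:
k = 56 (k = 28*2 = 56)
f = 18 (f = 18*1 = 18)
f*k = 18*56 = 1008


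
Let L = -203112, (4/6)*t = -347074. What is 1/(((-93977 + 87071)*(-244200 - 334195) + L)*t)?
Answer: -1/2079420685935138 ≈ -4.8090e-16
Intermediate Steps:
t = -520611 (t = (3/2)*(-347074) = -520611)
1/(((-93977 + 87071)*(-244200 - 334195) + L)*t) = 1/((-93977 + 87071)*(-244200 - 334195) - 203112*(-520611)) = -1/520611/(-6906*(-578395) - 203112) = -1/520611/(3994395870 - 203112) = -1/520611/3994192758 = (1/3994192758)*(-1/520611) = -1/2079420685935138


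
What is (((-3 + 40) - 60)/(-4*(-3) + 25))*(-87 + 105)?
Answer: -414/37 ≈ -11.189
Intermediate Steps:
(((-3 + 40) - 60)/(-4*(-3) + 25))*(-87 + 105) = ((37 - 60)/(12 + 25))*18 = -23/37*18 = -414/37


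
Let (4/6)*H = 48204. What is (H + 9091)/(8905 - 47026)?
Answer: -81397/38121 ≈ -2.1352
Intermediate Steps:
H = 72306 (H = (3/2)*48204 = 72306)
(H + 9091)/(8905 - 47026) = (72306 + 9091)/(8905 - 47026) = 81397/(-38121) = 81397*(-1/38121) = -81397/38121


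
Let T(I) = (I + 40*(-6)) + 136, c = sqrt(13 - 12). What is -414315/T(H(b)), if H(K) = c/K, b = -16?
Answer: 147312/37 ≈ 3981.4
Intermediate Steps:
c = 1 (c = sqrt(1) = 1)
H(K) = 1/K
T(I) = -104 + I (T(I) = (I - 240) + 136 = (-240 + I) + 136 = -104 + I)
-414315/T(H(b)) = -414315/(-104 + 1/(-16)) = -414315/(-104 - 1/16) = -414315/(-1665/16) = -414315*(-16/1665) = 147312/37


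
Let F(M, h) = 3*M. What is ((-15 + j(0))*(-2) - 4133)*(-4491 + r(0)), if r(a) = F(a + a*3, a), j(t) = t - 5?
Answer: 18381663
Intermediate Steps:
j(t) = -5 + t
r(a) = 12*a (r(a) = 3*(a + a*3) = 3*(a + 3*a) = 3*(4*a) = 12*a)
((-15 + j(0))*(-2) - 4133)*(-4491 + r(0)) = ((-15 + (-5 + 0))*(-2) - 4133)*(-4491 + 12*0) = ((-15 - 5)*(-2) - 4133)*(-4491 + 0) = (-20*(-2) - 4133)*(-4491) = (40 - 4133)*(-4491) = -4093*(-4491) = 18381663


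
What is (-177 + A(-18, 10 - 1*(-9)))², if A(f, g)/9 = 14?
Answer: 2601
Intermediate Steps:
A(f, g) = 126 (A(f, g) = 9*14 = 126)
(-177 + A(-18, 10 - 1*(-9)))² = (-177 + 126)² = (-51)² = 2601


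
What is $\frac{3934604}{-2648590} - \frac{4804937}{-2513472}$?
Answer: $\frac{1418395551871}{3328578402240} \approx 0.42613$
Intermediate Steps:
$\frac{3934604}{-2648590} - \frac{4804937}{-2513472} = 3934604 \left(- \frac{1}{2648590}\right) - - \frac{4804937}{2513472} = - \frac{1967302}{1324295} + \frac{4804937}{2513472} = \frac{1418395551871}{3328578402240}$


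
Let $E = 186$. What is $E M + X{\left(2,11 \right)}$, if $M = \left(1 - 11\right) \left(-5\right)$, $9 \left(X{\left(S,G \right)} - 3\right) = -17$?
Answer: $\frac{83710}{9} \approx 9301.1$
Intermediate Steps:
$X{\left(S,G \right)} = \frac{10}{9}$ ($X{\left(S,G \right)} = 3 + \frac{1}{9} \left(-17\right) = 3 - \frac{17}{9} = \frac{10}{9}$)
$M = 50$ ($M = \left(-10\right) \left(-5\right) = 50$)
$E M + X{\left(2,11 \right)} = 186 \cdot 50 + \frac{10}{9} = 9300 + \frac{10}{9} = \frac{83710}{9}$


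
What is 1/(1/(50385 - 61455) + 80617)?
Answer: 11070/892430189 ≈ 1.2404e-5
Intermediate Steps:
1/(1/(50385 - 61455) + 80617) = 1/(1/(-11070) + 80617) = 1/(-1/11070 + 80617) = 1/(892430189/11070) = 11070/892430189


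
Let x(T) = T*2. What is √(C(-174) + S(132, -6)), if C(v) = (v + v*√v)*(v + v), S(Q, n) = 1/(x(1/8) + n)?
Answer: 2*√(8007979 + 8008002*I*√174)/23 ≈ 656.35 + 608.47*I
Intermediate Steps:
x(T) = 2*T
S(Q, n) = 1/(¼ + n) (S(Q, n) = 1/(2/8 + n) = 1/(2*(⅛) + n) = 1/(¼ + n))
C(v) = 2*v*(v + v^(3/2)) (C(v) = (v + v^(3/2))*(2*v) = 2*v*(v + v^(3/2)))
√(C(-174) + S(132, -6)) = √((2*(-174)² + 2*(-174)^(5/2)) + 4/(1 + 4*(-6))) = √((2*30276 + 2*(30276*I*√174)) + 4/(1 - 24)) = √((60552 + 60552*I*√174) + 4/(-23)) = √((60552 + 60552*I*√174) + 4*(-1/23)) = √((60552 + 60552*I*√174) - 4/23) = √(1392692/23 + 60552*I*√174)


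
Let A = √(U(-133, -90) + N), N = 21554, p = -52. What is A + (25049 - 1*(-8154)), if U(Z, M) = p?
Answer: 33203 + √21502 ≈ 33350.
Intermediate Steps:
U(Z, M) = -52
A = √21502 (A = √(-52 + 21554) = √21502 ≈ 146.64)
A + (25049 - 1*(-8154)) = √21502 + (25049 - 1*(-8154)) = √21502 + (25049 + 8154) = √21502 + 33203 = 33203 + √21502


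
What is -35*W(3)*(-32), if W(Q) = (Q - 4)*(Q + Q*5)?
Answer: -20160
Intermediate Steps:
W(Q) = 6*Q*(-4 + Q) (W(Q) = (-4 + Q)*(Q + 5*Q) = (-4 + Q)*(6*Q) = 6*Q*(-4 + Q))
-35*W(3)*(-32) = -210*3*(-4 + 3)*(-32) = -210*3*(-1)*(-32) = -35*(-18)*(-32) = 630*(-32) = -20160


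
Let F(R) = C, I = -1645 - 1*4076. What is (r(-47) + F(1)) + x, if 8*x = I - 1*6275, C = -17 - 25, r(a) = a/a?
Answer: -3081/2 ≈ -1540.5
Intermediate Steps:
I = -5721 (I = -1645 - 4076 = -5721)
r(a) = 1
C = -42
F(R) = -42
x = -2999/2 (x = (-5721 - 1*6275)/8 = (-5721 - 6275)/8 = (⅛)*(-11996) = -2999/2 ≈ -1499.5)
(r(-47) + F(1)) + x = (1 - 42) - 2999/2 = -41 - 2999/2 = -3081/2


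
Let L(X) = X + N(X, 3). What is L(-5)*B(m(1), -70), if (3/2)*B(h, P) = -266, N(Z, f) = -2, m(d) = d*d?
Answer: 3724/3 ≈ 1241.3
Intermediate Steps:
m(d) = d²
B(h, P) = -532/3 (B(h, P) = (⅔)*(-266) = -532/3)
L(X) = -2 + X (L(X) = X - 2 = -2 + X)
L(-5)*B(m(1), -70) = (-2 - 5)*(-532/3) = -7*(-532/3) = 3724/3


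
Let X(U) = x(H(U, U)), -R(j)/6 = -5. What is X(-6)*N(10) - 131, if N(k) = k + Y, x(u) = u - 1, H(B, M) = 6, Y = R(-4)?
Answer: 69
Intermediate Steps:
R(j) = 30 (R(j) = -6*(-5) = 30)
Y = 30
x(u) = -1 + u
X(U) = 5 (X(U) = -1 + 6 = 5)
N(k) = 30 + k (N(k) = k + 30 = 30 + k)
X(-6)*N(10) - 131 = 5*(30 + 10) - 131 = 5*40 - 131 = 200 - 131 = 69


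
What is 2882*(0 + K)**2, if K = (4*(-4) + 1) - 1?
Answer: 737792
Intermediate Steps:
K = -16 (K = (-16 + 1) - 1 = -15 - 1 = -16)
2882*(0 + K)**2 = 2882*(0 - 16)**2 = 2882*(-16)**2 = 2882*256 = 737792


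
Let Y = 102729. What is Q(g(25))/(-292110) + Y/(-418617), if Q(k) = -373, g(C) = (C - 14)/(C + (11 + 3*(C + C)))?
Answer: -3316891561/13586912430 ≈ -0.24412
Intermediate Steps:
g(C) = (-14 + C)/(11 + 7*C) (g(C) = (-14 + C)/(C + (11 + 3*(2*C))) = (-14 + C)/(C + (11 + 6*C)) = (-14 + C)/(11 + 7*C))
Q(g(25))/(-292110) + Y/(-418617) = -373/(-292110) + 102729/(-418617) = -373*(-1/292110) + 102729*(-1/418617) = 373/292110 - 34243/139539 = -3316891561/13586912430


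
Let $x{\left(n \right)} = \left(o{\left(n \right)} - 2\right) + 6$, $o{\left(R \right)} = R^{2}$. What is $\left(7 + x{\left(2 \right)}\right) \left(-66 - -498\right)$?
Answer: $6480$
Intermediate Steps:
$x{\left(n \right)} = 4 + n^{2}$ ($x{\left(n \right)} = \left(n^{2} - 2\right) + 6 = \left(-2 + n^{2}\right) + 6 = 4 + n^{2}$)
$\left(7 + x{\left(2 \right)}\right) \left(-66 - -498\right) = \left(7 + \left(4 + 2^{2}\right)\right) \left(-66 - -498\right) = \left(7 + \left(4 + 4\right)\right) \left(-66 + 498\right) = \left(7 + 8\right) 432 = 15 \cdot 432 = 6480$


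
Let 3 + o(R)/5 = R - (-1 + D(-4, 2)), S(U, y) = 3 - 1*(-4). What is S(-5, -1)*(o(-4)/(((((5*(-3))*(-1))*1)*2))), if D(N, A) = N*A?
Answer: 7/3 ≈ 2.3333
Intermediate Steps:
D(N, A) = A*N
S(U, y) = 7 (S(U, y) = 3 + 4 = 7)
o(R) = 30 + 5*R (o(R) = -15 + 5*(R - (-1 + 2*(-4))) = -15 + 5*(R - (-1 - 8)) = -15 + 5*(R - 1*(-9)) = -15 + 5*(R + 9) = -15 + 5*(9 + R) = -15 + (45 + 5*R) = 30 + 5*R)
S(-5, -1)*(o(-4)/(((((5*(-3))*(-1))*1)*2))) = 7*((30 + 5*(-4))/(((((5*(-3))*(-1))*1)*2))) = 7*((30 - 20)/(((-15*(-1)*1)*2))) = 7*(10/(((15*1)*2))) = 7*(10/((15*2))) = 7*(10/30) = 7*(10*(1/30)) = 7*(⅓) = 7/3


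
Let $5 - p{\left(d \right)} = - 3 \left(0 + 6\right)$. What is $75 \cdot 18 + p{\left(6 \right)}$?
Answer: $1373$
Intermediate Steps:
$p{\left(d \right)} = 23$ ($p{\left(d \right)} = 5 - - 3 \left(0 + 6\right) = 5 - \left(-3\right) 6 = 5 - -18 = 5 + 18 = 23$)
$75 \cdot 18 + p{\left(6 \right)} = 75 \cdot 18 + 23 = 1350 + 23 = 1373$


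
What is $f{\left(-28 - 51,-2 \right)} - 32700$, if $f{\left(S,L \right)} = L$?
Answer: $-32702$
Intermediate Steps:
$f{\left(-28 - 51,-2 \right)} - 32700 = -2 - 32700 = -32702$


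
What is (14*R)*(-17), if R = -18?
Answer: 4284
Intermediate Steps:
(14*R)*(-17) = (14*(-18))*(-17) = -252*(-17) = 4284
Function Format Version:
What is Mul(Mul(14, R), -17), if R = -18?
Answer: 4284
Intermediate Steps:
Mul(Mul(14, R), -17) = Mul(Mul(14, -18), -17) = Mul(-252, -17) = 4284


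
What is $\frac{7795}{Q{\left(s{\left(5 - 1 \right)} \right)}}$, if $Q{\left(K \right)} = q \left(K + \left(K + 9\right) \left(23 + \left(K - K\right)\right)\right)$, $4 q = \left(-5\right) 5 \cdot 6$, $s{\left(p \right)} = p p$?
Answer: $- \frac{3118}{8865} \approx -0.35172$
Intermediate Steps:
$s{\left(p \right)} = p^{2}$
$q = - \frac{75}{2}$ ($q = \frac{\left(-5\right) 5 \cdot 6}{4} = \frac{\left(-25\right) 6}{4} = \frac{1}{4} \left(-150\right) = - \frac{75}{2} \approx -37.5$)
$Q{\left(K \right)} = - \frac{15525}{2} - 900 K$ ($Q{\left(K \right)} = - \frac{75 \left(K + \left(K + 9\right) \left(23 + \left(K - K\right)\right)\right)}{2} = - \frac{75 \left(K + \left(9 + K\right) \left(23 + 0\right)\right)}{2} = - \frac{75 \left(K + \left(9 + K\right) 23\right)}{2} = - \frac{75 \left(K + \left(207 + 23 K\right)\right)}{2} = - \frac{75 \left(207 + 24 K\right)}{2} = - \frac{15525}{2} - 900 K$)
$\frac{7795}{Q{\left(s{\left(5 - 1 \right)} \right)}} = \frac{7795}{- \frac{15525}{2} - 900 \left(5 - 1\right)^{2}} = \frac{7795}{- \frac{15525}{2} - 900 \cdot 4^{2}} = \frac{7795}{- \frac{15525}{2} - 14400} = \frac{7795}{- \frac{44325}{2}} = 7795 \left(- \frac{2}{44325}\right) = - \frac{3118}{8865}$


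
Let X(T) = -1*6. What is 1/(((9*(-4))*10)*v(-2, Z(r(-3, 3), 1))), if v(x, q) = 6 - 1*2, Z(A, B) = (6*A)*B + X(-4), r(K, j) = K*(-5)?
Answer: -1/1440 ≈ -0.00069444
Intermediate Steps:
r(K, j) = -5*K
X(T) = -6
Z(A, B) = -6 + 6*A*B (Z(A, B) = (6*A)*B - 6 = 6*A*B - 6 = -6 + 6*A*B)
v(x, q) = 4 (v(x, q) = 6 - 2 = 4)
1/(((9*(-4))*10)*v(-2, Z(r(-3, 3), 1))) = 1/(((9*(-4))*10)*4) = 1/(-36*10*4) = 1/(-360*4) = 1/(-1440) = -1/1440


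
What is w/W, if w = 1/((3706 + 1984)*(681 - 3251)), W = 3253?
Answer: -1/47569594900 ≈ -2.1022e-11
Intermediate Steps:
w = -1/14623300 (w = 1/(5690*(-2570)) = 1/(-14623300) = -1/14623300 ≈ -6.8384e-8)
w/W = -1/14623300/3253 = -1/14623300*1/3253 = -1/47569594900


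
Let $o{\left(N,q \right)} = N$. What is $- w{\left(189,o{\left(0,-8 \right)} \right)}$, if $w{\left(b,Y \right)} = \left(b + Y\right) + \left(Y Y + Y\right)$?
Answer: $-189$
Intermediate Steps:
$w{\left(b,Y \right)} = b + Y^{2} + 2 Y$ ($w{\left(b,Y \right)} = \left(Y + b\right) + \left(Y^{2} + Y\right) = \left(Y + b\right) + \left(Y + Y^{2}\right) = b + Y^{2} + 2 Y$)
$- w{\left(189,o{\left(0,-8 \right)} \right)} = - (189 + 0^{2} + 2 \cdot 0) = - (189 + 0 + 0) = \left(-1\right) 189 = -189$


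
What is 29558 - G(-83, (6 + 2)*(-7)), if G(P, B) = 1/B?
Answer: 1655249/56 ≈ 29558.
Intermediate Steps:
29558 - G(-83, (6 + 2)*(-7)) = 29558 - 1/((6 + 2)*(-7)) = 29558 - 1/(8*(-7)) = 29558 - 1/(-56) = 29558 - 1*(-1/56) = 29558 + 1/56 = 1655249/56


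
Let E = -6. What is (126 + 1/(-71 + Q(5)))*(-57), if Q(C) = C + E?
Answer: -172349/24 ≈ -7181.2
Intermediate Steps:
Q(C) = -6 + C (Q(C) = C - 6 = -6 + C)
(126 + 1/(-71 + Q(5)))*(-57) = (126 + 1/(-71 + (-6 + 5)))*(-57) = (126 + 1/(-71 - 1))*(-57) = (126 + 1/(-72))*(-57) = (126 - 1/72)*(-57) = (9071/72)*(-57) = -172349/24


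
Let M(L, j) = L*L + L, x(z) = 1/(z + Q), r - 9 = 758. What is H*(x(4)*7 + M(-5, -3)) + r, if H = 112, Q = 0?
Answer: 3203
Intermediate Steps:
r = 767 (r = 9 + 758 = 767)
x(z) = 1/z (x(z) = 1/(z + 0) = 1/z)
M(L, j) = L + L**2 (M(L, j) = L**2 + L = L + L**2)
H*(x(4)*7 + M(-5, -3)) + r = 112*(7/4 - 5*(1 - 5)) + 767 = 112*((1/4)*7 - 5*(-4)) + 767 = 112*(7/4 + 20) + 767 = 112*(87/4) + 767 = 2436 + 767 = 3203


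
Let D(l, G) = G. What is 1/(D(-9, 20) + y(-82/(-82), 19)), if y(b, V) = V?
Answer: 1/39 ≈ 0.025641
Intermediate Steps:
1/(D(-9, 20) + y(-82/(-82), 19)) = 1/(20 + 19) = 1/39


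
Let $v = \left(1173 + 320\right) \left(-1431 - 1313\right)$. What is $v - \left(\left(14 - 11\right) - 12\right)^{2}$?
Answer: $-4096873$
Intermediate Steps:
$v = -4096792$ ($v = 1493 \left(-2744\right) = -4096792$)
$v - \left(\left(14 - 11\right) - 12\right)^{2} = -4096792 - \left(\left(14 - 11\right) - 12\right)^{2} = -4096792 - \left(3 - 12\right)^{2} = -4096792 - \left(-9\right)^{2} = -4096792 - 81 = -4096873$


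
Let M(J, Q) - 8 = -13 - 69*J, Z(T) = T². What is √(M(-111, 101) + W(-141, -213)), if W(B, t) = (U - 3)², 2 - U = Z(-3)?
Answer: √7754 ≈ 88.057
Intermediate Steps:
U = -7 (U = 2 - 1*(-3)² = 2 - 1*9 = 2 - 9 = -7)
M(J, Q) = -5 - 69*J (M(J, Q) = 8 + (-13 - 69*J) = -5 - 69*J)
W(B, t) = 100 (W(B, t) = (-7 - 3)² = (-10)² = 100)
√(M(-111, 101) + W(-141, -213)) = √((-5 - 69*(-111)) + 100) = √((-5 + 7659) + 100) = √(7654 + 100) = √7754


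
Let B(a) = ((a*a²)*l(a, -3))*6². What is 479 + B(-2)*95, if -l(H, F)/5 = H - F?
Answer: 137279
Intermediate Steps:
l(H, F) = -5*H + 5*F (l(H, F) = -5*(H - F) = -5*H + 5*F)
B(a) = 36*a³*(-15 - 5*a) (B(a) = ((a*a²)*(-5*a + 5*(-3)))*6² = (a³*(-5*a - 15))*36 = (a³*(-15 - 5*a))*36 = 36*a³*(-15 - 5*a))
479 + B(-2)*95 = 479 + (180*(-2)³*(-3 - 1*(-2)))*95 = 479 + (180*(-8)*(-3 + 2))*95 = 479 + (180*(-8)*(-1))*95 = 479 + 1440*95 = 479 + 136800 = 137279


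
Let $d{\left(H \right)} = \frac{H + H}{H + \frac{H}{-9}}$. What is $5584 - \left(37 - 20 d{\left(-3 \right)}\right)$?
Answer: $5592$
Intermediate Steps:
$d{\left(H \right)} = \frac{9}{4}$ ($d{\left(H \right)} = \frac{2 H}{H + H \left(- \frac{1}{9}\right)} = \frac{2 H}{H - \frac{H}{9}} = \frac{2 H}{\frac{8}{9} H} = 2 H \frac{9}{8 H} = \frac{9}{4}$)
$5584 - \left(37 - 20 d{\left(-3 \right)}\right) = 5584 - \left(37 - 45\right) = 5584 - -8 = 5584 + 8 = 5592$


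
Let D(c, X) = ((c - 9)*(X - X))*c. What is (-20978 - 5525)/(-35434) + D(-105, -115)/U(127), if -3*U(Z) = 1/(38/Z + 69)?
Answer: 26503/35434 ≈ 0.74795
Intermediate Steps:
D(c, X) = 0 (D(c, X) = ((-9 + c)*0)*c = 0*c = 0)
U(Z) = -1/(3*(69 + 38/Z)) (U(Z) = -1/(3*(38/Z + 69)) = -1/(3*(69 + 38/Z)))
(-20978 - 5525)/(-35434) + D(-105, -115)/U(127) = (-20978 - 5525)/(-35434) + 0/((-1*127/(114 + 207*127))) = -26503*(-1/35434) + 0/((-1*127/(114 + 26289))) = 26503/35434 + 0/((-1*127/26403)) = 26503/35434 + 0/((-1*127*1/26403)) = 26503/35434 + 0/(-127/26403) = 26503/35434 + 0*(-26403/127) = 26503/35434 + 0 = 26503/35434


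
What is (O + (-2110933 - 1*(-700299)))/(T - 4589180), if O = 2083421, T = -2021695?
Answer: -672787/6610875 ≈ -0.10177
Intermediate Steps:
(O + (-2110933 - 1*(-700299)))/(T - 4589180) = (2083421 + (-2110933 - 1*(-700299)))/(-2021695 - 4589180) = (2083421 + (-2110933 + 700299))/(-6610875) = (2083421 - 1410634)*(-1/6610875) = 672787*(-1/6610875) = -672787/6610875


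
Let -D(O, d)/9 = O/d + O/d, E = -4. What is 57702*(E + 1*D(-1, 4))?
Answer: 28851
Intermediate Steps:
D(O, d) = -18*O/d (D(O, d) = -9*(O/d + O/d) = -18*O/d)
57702*(E + 1*D(-1, 4)) = 57702*(-4 + 1*(-18*(-1)/4)) = 57702*(-4 + 1*(-18*(-1)*1/4)) = 57702*(-4 + 1*(9/2)) = 57702*(-4 + 9/2) = 57702*(1/2) = 28851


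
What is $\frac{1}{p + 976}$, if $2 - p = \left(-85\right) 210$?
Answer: $\frac{1}{18828} \approx 5.3112 \cdot 10^{-5}$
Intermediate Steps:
$p = 17852$ ($p = 2 - \left(-85\right) 210 = 2 - -17850 = 2 + 17850 = 17852$)
$\frac{1}{p + 976} = \frac{1}{17852 + 976} = \frac{1}{18828}$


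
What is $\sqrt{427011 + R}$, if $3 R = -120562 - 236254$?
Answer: $\frac{\sqrt{2772651}}{3} \approx 555.04$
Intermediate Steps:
$R = - \frac{356816}{3}$ ($R = \frac{-120562 - 236254}{3} = \frac{1}{3} \left(-356816\right) = - \frac{356816}{3} \approx -1.1894 \cdot 10^{5}$)
$\sqrt{427011 + R} = \sqrt{427011 - \frac{356816}{3}} = \sqrt{\frac{924217}{3}} = \frac{\sqrt{2772651}}{3}$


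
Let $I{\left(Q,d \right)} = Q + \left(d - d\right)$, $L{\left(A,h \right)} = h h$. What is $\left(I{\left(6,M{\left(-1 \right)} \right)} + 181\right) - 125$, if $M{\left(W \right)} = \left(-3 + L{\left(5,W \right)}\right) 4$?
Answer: $62$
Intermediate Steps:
$L{\left(A,h \right)} = h^{2}$
$M{\left(W \right)} = -12 + 4 W^{2}$ ($M{\left(W \right)} = \left(-3 + W^{2}\right) 4 = -12 + 4 W^{2}$)
$I{\left(Q,d \right)} = Q$ ($I{\left(Q,d \right)} = Q + 0 = Q$)
$\left(I{\left(6,M{\left(-1 \right)} \right)} + 181\right) - 125 = \left(6 + 181\right) - 125 = 187 - 125 = 62$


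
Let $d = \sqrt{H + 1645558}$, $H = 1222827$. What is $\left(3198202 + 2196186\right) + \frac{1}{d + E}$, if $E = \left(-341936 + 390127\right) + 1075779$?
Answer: $\frac{1362952213607145958}{252661138503} - \frac{\sqrt{2868385}}{1263305692515} \approx 5.3944 \cdot 10^{6}$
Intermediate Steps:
$d = \sqrt{2868385}$ ($d = \sqrt{1222827 + 1645558} = \sqrt{2868385} \approx 1693.6$)
$E = 1123970$ ($E = 48191 + 1075779 = 1123970$)
$\left(3198202 + 2196186\right) + \frac{1}{d + E} = \left(3198202 + 2196186\right) + \frac{1}{\sqrt{2868385} + 1123970} = 5394388 + \frac{1}{1123970 + \sqrt{2868385}}$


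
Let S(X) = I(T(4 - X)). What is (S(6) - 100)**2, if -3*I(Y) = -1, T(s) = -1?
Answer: 89401/9 ≈ 9933.4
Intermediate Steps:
I(Y) = 1/3 (I(Y) = -1/3*(-1) = 1/3)
S(X) = 1/3
(S(6) - 100)**2 = (1/3 - 100)**2 = (-299/3)**2 = 89401/9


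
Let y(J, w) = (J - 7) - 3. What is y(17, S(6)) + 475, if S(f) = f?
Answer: 482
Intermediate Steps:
y(J, w) = -10 + J (y(J, w) = (-7 + J) - 3 = -10 + J)
y(17, S(6)) + 475 = (-10 + 17) + 475 = 7 + 475 = 482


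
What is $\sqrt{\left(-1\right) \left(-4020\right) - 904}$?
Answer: $2 \sqrt{779} \approx 55.821$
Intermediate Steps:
$\sqrt{\left(-1\right) \left(-4020\right) - 904} = \sqrt{4020 - 904} = \sqrt{3116} = 2 \sqrt{779}$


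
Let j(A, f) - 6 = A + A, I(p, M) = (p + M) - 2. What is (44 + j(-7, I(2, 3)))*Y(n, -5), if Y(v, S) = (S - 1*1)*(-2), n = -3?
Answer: 432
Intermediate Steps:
I(p, M) = -2 + M + p (I(p, M) = (M + p) - 2 = -2 + M + p)
j(A, f) = 6 + 2*A (j(A, f) = 6 + (A + A) = 6 + 2*A)
Y(v, S) = 2 - 2*S (Y(v, S) = (S - 1)*(-2) = (-1 + S)*(-2) = 2 - 2*S)
(44 + j(-7, I(2, 3)))*Y(n, -5) = (44 + (6 + 2*(-7)))*(2 - 2*(-5)) = (44 + (6 - 14))*(2 + 10) = (44 - 8)*12 = 36*12 = 432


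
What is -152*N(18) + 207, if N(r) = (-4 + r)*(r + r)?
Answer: -76401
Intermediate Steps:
N(r) = 2*r*(-4 + r) (N(r) = (-4 + r)*(2*r) = 2*r*(-4 + r))
-152*N(18) + 207 = -304*18*(-4 + 18) + 207 = -304*18*14 + 207 = -152*504 + 207 = -76608 + 207 = -76401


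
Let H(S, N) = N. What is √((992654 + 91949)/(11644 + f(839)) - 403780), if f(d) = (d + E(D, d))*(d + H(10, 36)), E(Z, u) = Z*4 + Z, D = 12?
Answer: I*√257301234977692373/798269 ≈ 635.44*I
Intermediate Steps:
E(Z, u) = 5*Z (E(Z, u) = 4*Z + Z = 5*Z)
f(d) = (36 + d)*(60 + d) (f(d) = (d + 5*12)*(d + 36) = (d + 60)*(36 + d) = (60 + d)*(36 + d) = (36 + d)*(60 + d))
√((992654 + 91949)/(11644 + f(839)) - 403780) = √((992654 + 91949)/(11644 + (2160 + 839² + 96*839)) - 403780) = √(1084603/(11644 + (2160 + 703921 + 80544)) - 403780) = √(1084603/(11644 + 786625) - 403780) = √(1084603/798269 - 403780) = √(-322323972217/798269) = I*√257301234977692373/798269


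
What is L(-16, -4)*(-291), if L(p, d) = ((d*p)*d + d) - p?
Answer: 71004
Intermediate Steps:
L(p, d) = d - p + p*d² (L(p, d) = (p*d² + d) - p = (d + p*d²) - p = d - p + p*d²)
L(-16, -4)*(-291) = (-4 - 1*(-16) - 16*(-4)²)*(-291) = (-4 + 16 - 16*16)*(-291) = (-4 + 16 - 256)*(-291) = -244*(-291) = 71004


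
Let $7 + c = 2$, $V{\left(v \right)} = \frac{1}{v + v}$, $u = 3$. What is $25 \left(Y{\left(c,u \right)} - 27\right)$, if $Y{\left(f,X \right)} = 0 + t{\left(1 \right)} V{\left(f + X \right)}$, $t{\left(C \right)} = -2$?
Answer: $- \frac{1325}{2} \approx -662.5$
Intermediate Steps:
$V{\left(v \right)} = \frac{1}{2 v}$
$c = -5$ ($c = -7 + 2 = -5$)
$Y{\left(f,X \right)} = - \frac{1}{X + f}$ ($Y{\left(f,X \right)} = 0 - 2 \frac{1}{2 \left(f + X\right)} = 0 - 2 \frac{1}{2 \left(X + f\right)} = 0 - \frac{1}{X + f} = - \frac{1}{X + f}$)
$25 \left(Y{\left(c,u \right)} - 27\right) = 25 \left(- \frac{1}{3 - 5} - 27\right) = 25 \left(- \frac{1}{-2} - 27\right) = 25 \left(\left(-1\right) \left(- \frac{1}{2}\right) - 27\right) = 25 \left(\frac{1}{2} - 27\right) = 25 \left(- \frac{53}{2}\right) = - \frac{1325}{2}$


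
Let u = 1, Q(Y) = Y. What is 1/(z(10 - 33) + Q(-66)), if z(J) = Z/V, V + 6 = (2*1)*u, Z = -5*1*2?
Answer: -2/127 ≈ -0.015748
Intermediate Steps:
Z = -10 (Z = -5*2 = -10)
V = -4 (V = -6 + (2*1)*1 = -6 + 2*1 = -6 + 2 = -4)
z(J) = 5/2 (z(J) = -10/(-4) = -10*(-1/4) = 5/2)
1/(z(10 - 33) + Q(-66)) = 1/(5/2 - 66) = 1/(-127/2) = -2/127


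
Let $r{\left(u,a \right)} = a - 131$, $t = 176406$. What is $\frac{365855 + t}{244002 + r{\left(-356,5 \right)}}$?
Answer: $\frac{542261}{243876} \approx 2.2235$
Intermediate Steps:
$r{\left(u,a \right)} = -131 + a$
$\frac{365855 + t}{244002 + r{\left(-356,5 \right)}} = \frac{365855 + 176406}{244002 + \left(-131 + 5\right)} = \frac{542261}{244002 - 126} = \frac{542261}{243876}$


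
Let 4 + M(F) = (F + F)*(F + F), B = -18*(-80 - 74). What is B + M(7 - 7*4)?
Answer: 4532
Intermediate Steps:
B = 2772 (B = -18*(-154) = 2772)
M(F) = -4 + 4*F² (M(F) = -4 + (F + F)*(F + F) = -4 + (2*F)*(2*F) = -4 + 4*F²)
B + M(7 - 7*4) = 2772 + (-4 + 4*(7 - 7*4)²) = 2772 + (-4 + 4*(7 - 28)²) = 2772 + (-4 + 4*(-21)²) = 2772 + (-4 + 4*441) = 2772 + (-4 + 1764) = 2772 + 1760 = 4532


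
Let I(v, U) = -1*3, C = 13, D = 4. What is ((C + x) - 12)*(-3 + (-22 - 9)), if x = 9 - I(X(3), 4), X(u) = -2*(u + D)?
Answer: -442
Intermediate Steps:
X(u) = -8 - 2*u (X(u) = -2*(u + 4) = -2*(4 + u) = -8 - 2*u)
I(v, U) = -3
x = 12 (x = 9 - 1*(-3) = 9 + 3 = 12)
((C + x) - 12)*(-3 + (-22 - 9)) = ((13 + 12) - 12)*(-3 + (-22 - 9)) = (25 - 12)*(-3 - 31) = 13*(-34) = -442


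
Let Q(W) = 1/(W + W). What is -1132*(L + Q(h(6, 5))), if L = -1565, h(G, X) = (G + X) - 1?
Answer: 8857617/5 ≈ 1.7715e+6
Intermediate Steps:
h(G, X) = -1 + G + X
Q(W) = 1/(2*W)
-1132*(L + Q(h(6, 5))) = -1132*(-1565 + 1/(2*(-1 + 6 + 5))) = -1132*(-1565 + (½)/10) = -1132*(-1565 + (½)*(⅒)) = -1132*(-1565 + 1/20) = -1132*(-31299/20) = 8857617/5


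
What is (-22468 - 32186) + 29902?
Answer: -24752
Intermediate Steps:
(-22468 - 32186) + 29902 = -54654 + 29902 = -24752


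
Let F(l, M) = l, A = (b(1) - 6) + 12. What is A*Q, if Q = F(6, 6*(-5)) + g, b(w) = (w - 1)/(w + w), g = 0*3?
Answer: 36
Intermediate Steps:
g = 0
b(w) = (-1 + w)/(2*w) (b(w) = (-1 + w)/((2*w)) = (-1 + w)*(1/(2*w)) = (-1 + w)/(2*w))
A = 6 (A = ((½)*(-1 + 1)/1 - 6) + 12 = ((½)*1*0 - 6) + 12 = (0 - 6) + 12 = -6 + 12 = 6)
Q = 6 (Q = 6 + 0 = 6)
A*Q = 6*6 = 36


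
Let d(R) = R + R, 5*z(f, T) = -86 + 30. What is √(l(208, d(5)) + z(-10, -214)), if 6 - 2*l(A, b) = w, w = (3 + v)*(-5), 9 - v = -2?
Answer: √670/5 ≈ 5.1769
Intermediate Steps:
z(f, T) = -56/5 (z(f, T) = (-86 + 30)/5 = (⅕)*(-56) = -56/5)
v = 11 (v = 9 - 1*(-2) = 9 + 2 = 11)
w = -70 (w = (3 + 11)*(-5) = 14*(-5) = -70)
d(R) = 2*R
l(A, b) = 38 (l(A, b) = 3 - ½*(-70) = 3 + 35 = 38)
√(l(208, d(5)) + z(-10, -214)) = √(38 - 56/5) = √(134/5) = √670/5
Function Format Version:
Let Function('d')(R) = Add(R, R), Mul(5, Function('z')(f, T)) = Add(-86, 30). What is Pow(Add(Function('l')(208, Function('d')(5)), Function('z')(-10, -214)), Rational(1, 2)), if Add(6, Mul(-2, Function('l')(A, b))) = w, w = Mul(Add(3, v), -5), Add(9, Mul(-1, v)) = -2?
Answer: Mul(Rational(1, 5), Pow(670, Rational(1, 2))) ≈ 5.1769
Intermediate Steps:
Function('z')(f, T) = Rational(-56, 5) (Function('z')(f, T) = Mul(Rational(1, 5), Add(-86, 30)) = Mul(Rational(1, 5), -56) = Rational(-56, 5))
v = 11 (v = Add(9, Mul(-1, -2)) = Add(9, 2) = 11)
w = -70 (w = Mul(Add(3, 11), -5) = Mul(14, -5) = -70)
Function('d')(R) = Mul(2, R)
Function('l')(A, b) = 38 (Function('l')(A, b) = Add(3, Mul(Rational(-1, 2), -70)) = Add(3, 35) = 38)
Pow(Add(Function('l')(208, Function('d')(5)), Function('z')(-10, -214)), Rational(1, 2)) = Pow(Add(38, Rational(-56, 5)), Rational(1, 2)) = Pow(Rational(134, 5), Rational(1, 2)) = Mul(Rational(1, 5), Pow(670, Rational(1, 2)))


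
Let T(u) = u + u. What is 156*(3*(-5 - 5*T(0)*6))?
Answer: -2340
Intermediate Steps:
T(u) = 2*u
156*(3*(-5 - 5*T(0)*6)) = 156*(3*(-5 - 10*0*6)) = 156*(3*(-5 - 5*0*6)) = 156*(3*(-5 + 0*6)) = 156*(3*(-5 + 0)) = 156*(3*(-5)) = 156*(-15) = -2340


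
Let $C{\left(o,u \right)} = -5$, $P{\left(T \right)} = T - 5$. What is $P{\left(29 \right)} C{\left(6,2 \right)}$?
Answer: $-120$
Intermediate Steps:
$P{\left(T \right)} = -5 + T$
$P{\left(29 \right)} C{\left(6,2 \right)} = \left(-5 + 29\right) \left(-5\right) = 24 \left(-5\right) = -120$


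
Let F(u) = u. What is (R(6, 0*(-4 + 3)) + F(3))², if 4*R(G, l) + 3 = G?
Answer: 225/16 ≈ 14.063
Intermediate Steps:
R(G, l) = -¾ + G/4
(R(6, 0*(-4 + 3)) + F(3))² = ((-¾ + (¼)*6) + 3)² = ((-¾ + 3/2) + 3)² = (¾ + 3)² = (15/4)² = 225/16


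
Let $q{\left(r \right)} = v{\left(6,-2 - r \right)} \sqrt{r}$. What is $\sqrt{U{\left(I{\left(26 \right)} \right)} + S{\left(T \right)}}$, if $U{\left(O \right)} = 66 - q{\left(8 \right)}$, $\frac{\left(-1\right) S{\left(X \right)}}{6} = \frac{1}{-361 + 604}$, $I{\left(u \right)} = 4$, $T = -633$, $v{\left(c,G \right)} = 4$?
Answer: $\frac{2 \sqrt{1336 - 162 \sqrt{2}}}{9} \approx 7.3933$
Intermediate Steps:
$q{\left(r \right)} = 4 \sqrt{r}$
$S{\left(X \right)} = - \frac{2}{81}$ ($S{\left(X \right)} = - \frac{6}{-361 + 604} = - \frac{6}{243} = \left(-6\right) \frac{1}{243} = - \frac{2}{81}$)
$U{\left(O \right)} = 66 - 8 \sqrt{2}$ ($U{\left(O \right)} = 66 - 4 \sqrt{8} = 66 - 4 \cdot 2 \sqrt{2} = 66 - 8 \sqrt{2}$)
$\sqrt{U{\left(I{\left(26 \right)} \right)} + S{\left(T \right)}} = \sqrt{\left(66 - 8 \sqrt{2}\right) - \frac{2}{81}} = \sqrt{\frac{5344}{81} - 8 \sqrt{2}}$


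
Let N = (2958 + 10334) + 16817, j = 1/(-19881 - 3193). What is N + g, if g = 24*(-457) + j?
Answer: 441659433/23074 ≈ 19141.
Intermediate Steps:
j = -1/23074 (j = 1/(-23074) = -1/23074 ≈ -4.3339e-5)
g = -253075633/23074 (g = 24*(-457) - 1/23074 = -10968 - 1/23074 = -253075633/23074 ≈ -10968.)
N = 30109 (N = 13292 + 16817 = 30109)
N + g = 30109 - 253075633/23074 = 441659433/23074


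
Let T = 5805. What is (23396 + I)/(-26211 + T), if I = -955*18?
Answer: -3103/10203 ≈ -0.30413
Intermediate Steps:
I = -17190
(23396 + I)/(-26211 + T) = (23396 - 17190)/(-26211 + 5805) = 6206/(-20406) = 6206*(-1/20406) = -3103/10203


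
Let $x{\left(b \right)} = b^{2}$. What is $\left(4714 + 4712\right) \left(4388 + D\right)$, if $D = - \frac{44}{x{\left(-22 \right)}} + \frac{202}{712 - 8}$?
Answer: $\frac{7279911885}{176} \approx 4.1363 \cdot 10^{7}$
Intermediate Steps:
$D = \frac{69}{352}$ ($D = - \frac{44}{\left(-22\right)^{2}} + \frac{202}{712 - 8} = - \frac{44}{484} + \frac{202}{704} = \left(-44\right) \frac{1}{484} + 202 \cdot \frac{1}{704} = - \frac{1}{11} + \frac{101}{352} = \frac{69}{352} \approx 0.19602$)
$\left(4714 + 4712\right) \left(4388 + D\right) = \left(4714 + 4712\right) \left(4388 + \frac{69}{352}\right) = 9426 \cdot \frac{1544645}{352} = \frac{7279911885}{176}$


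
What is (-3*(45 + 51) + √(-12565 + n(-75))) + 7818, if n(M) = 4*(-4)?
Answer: 7530 + I*√12581 ≈ 7530.0 + 112.17*I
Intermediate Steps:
n(M) = -16
(-3*(45 + 51) + √(-12565 + n(-75))) + 7818 = (-3*(45 + 51) + √(-12565 - 16)) + 7818 = (-3*96 + √(-12581)) + 7818 = (-288 + I*√12581) + 7818 = 7530 + I*√12581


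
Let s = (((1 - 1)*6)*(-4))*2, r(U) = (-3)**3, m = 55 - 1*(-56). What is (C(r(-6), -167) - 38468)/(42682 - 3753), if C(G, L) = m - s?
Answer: -3487/3539 ≈ -0.98531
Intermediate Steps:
m = 111 (m = 55 + 56 = 111)
r(U) = -27
s = 0 (s = ((0*6)*(-4))*2 = (0*(-4))*2 = 0*2 = 0)
C(G, L) = 111 (C(G, L) = 111 - 1*0 = 111 + 0 = 111)
(C(r(-6), -167) - 38468)/(42682 - 3753) = (111 - 38468)/(42682 - 3753) = -38357/38929 = -38357*1/38929 = -3487/3539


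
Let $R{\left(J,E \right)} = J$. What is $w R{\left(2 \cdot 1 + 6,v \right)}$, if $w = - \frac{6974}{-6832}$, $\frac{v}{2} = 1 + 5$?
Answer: $\frac{3487}{427} \approx 8.1663$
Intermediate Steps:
$v = 12$ ($v = 2 \left(1 + 5\right) = 2 \cdot 6 = 12$)
$w = \frac{3487}{3416}$ ($w = \left(-6974\right) \left(- \frac{1}{6832}\right) = \frac{3487}{3416} \approx 1.0208$)
$w R{\left(2 \cdot 1 + 6,v \right)} = \frac{3487 \left(2 \cdot 1 + 6\right)}{3416} = \frac{3487 \left(2 + 6\right)}{3416} = \frac{3487}{3416} \cdot 8 = \frac{3487}{427}$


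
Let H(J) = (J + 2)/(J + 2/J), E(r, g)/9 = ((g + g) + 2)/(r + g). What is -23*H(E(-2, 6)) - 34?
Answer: -232301/3977 ≈ -58.411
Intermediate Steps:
E(r, g) = 9*(2 + 2*g)/(g + r) (E(r, g) = 9*(((g + g) + 2)/(r + g)) = 9*((2*g + 2)/(g + r)) = 9*((2 + 2*g)/(g + r)) = 9*(2 + 2*g)/(g + r))
H(J) = (2 + J)/(J + 2/J)
-23*H(E(-2, 6)) - 34 = -23*18*(1 + 6)/(6 - 2)*(2 + 18*(1 + 6)/(6 - 2))/(2 + (18*(1 + 6)/(6 - 2))**2) - 34 = -23*18*7/4*(2 + 18*7/4)/(2 + (18*7/4)**2) - 34 = -23*18*(1/4)*7*(2 + 18*(1/4)*7)/(2 + (18*(1/4)*7)**2) - 34 = -1449*(2 + 63/2)/(2*(2 + (63/2)**2)) - 34 = -1449*67/(2*(2 + 3969/4)*2) - 34 = -1449*67/(2*3977/4*2) - 34 = -1449*4*67/(2*3977*2) - 34 = -23*4221/3977 - 34 = -97083/3977 - 34 = -232301/3977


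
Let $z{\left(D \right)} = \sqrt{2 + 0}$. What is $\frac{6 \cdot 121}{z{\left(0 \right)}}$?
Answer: $363 \sqrt{2} \approx 513.36$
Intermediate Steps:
$z{\left(D \right)} = \sqrt{2}$
$\frac{6 \cdot 121}{z{\left(0 \right)}} = \frac{6 \cdot 121}{\sqrt{2}} = \frac{\sqrt{2}}{2} \cdot 726 = 363 \sqrt{2}$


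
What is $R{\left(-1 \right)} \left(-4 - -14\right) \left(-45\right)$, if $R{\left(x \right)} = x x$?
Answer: $-450$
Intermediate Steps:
$R{\left(x \right)} = x^{2}$
$R{\left(-1 \right)} \left(-4 - -14\right) \left(-45\right) = \left(-1\right)^{2} \left(-4 - -14\right) \left(-45\right) = 1 \left(-4 + 14\right) \left(-45\right) = 1 \cdot 10 \left(-45\right) = 10 \left(-45\right) = -450$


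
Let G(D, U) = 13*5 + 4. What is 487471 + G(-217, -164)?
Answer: 487540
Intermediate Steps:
G(D, U) = 69 (G(D, U) = 65 + 4 = 69)
487471 + G(-217, -164) = 487471 + 69 = 487540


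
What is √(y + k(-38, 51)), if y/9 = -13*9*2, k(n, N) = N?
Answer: I*√2055 ≈ 45.332*I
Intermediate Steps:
y = -2106 (y = 9*(-13*9*2) = 9*(-117*2) = 9*(-234) = -2106)
√(y + k(-38, 51)) = √(-2106 + 51) = √(-2055) = I*√2055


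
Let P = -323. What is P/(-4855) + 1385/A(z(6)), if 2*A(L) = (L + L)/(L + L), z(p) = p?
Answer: 13448673/4855 ≈ 2770.1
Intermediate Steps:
A(L) = ½ (A(L) = ((L + L)/(L + L))/2 = ((2*L)/((2*L)))/2 = ((2*L)*(1/(2*L)))/2 = (½)*1 = ½)
P/(-4855) + 1385/A(z(6)) = -323/(-4855) + 1385/(½) = -323*(-1/4855) + 1385*2 = 323/4855 + 2770 = 13448673/4855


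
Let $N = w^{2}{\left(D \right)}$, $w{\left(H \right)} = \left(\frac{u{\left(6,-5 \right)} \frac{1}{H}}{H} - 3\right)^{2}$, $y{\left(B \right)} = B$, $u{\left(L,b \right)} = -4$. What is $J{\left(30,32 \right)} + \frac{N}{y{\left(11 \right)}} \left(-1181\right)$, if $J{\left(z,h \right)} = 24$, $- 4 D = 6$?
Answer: $- \frac{4035871877}{72171} \approx -55921.0$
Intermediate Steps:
$D = - \frac{3}{2}$ ($D = \left(- \frac{1}{4}\right) 6 = - \frac{3}{2} \approx -1.5$)
$w{\left(H \right)} = \left(-3 - \frac{4}{H^{2}}\right)^{2}$ ($w{\left(H \right)} = \left(\frac{\left(-4\right) \frac{1}{H}}{H} - 3\right)^{2} = \left(- \frac{4}{H^{2}} - 3\right)^{2} = \left(-3 - \frac{4}{H^{2}}\right)^{2}$)
$N = \frac{3418801}{6561}$ ($N = \left(\frac{\left(4 + 3 \left(- \frac{3}{2}\right)^{2}\right)^{2}}{\frac{81}{16}}\right)^{2} = \left(\frac{16 \left(4 + 3 \cdot \frac{9}{4}\right)^{2}}{81}\right)^{2} = \left(\frac{16 \left(4 + \frac{27}{4}\right)^{2}}{81}\right)^{2} = \left(\frac{16 \left(\frac{43}{4}\right)^{2}}{81}\right)^{2} = \left(\frac{16}{81} \cdot \frac{1849}{16}\right)^{2} = \left(\frac{1849}{81}\right)^{2} = \frac{3418801}{6561} \approx 521.08$)
$J{\left(30,32 \right)} + \frac{N}{y{\left(11 \right)}} \left(-1181\right) = 24 + \frac{3418801}{6561 \cdot 11} \left(-1181\right) = 24 + \frac{3418801}{6561} \cdot \frac{1}{11} \left(-1181\right) = 24 + \frac{3418801}{72171} \left(-1181\right) = 24 - \frac{4037603981}{72171} = - \frac{4035871877}{72171}$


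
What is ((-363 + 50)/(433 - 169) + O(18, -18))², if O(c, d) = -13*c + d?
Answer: 4467719281/69696 ≈ 64103.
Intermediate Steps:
O(c, d) = d - 13*c
((-363 + 50)/(433 - 169) + O(18, -18))² = ((-363 + 50)/(433 - 169) + (-18 - 13*18))² = (-313/264 + (-18 - 234))² = (-313*1/264 - 252)² = (-313/264 - 252)² = (-66841/264)² = 4467719281/69696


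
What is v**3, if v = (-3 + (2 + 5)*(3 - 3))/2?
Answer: -27/8 ≈ -3.3750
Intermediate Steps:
v = -3/2 (v = (-3 + 7*0)/2 = (-3 + 0)/2 = (1/2)*(-3) = -3/2 ≈ -1.5000)
v**3 = (-3/2)**3 = -27/8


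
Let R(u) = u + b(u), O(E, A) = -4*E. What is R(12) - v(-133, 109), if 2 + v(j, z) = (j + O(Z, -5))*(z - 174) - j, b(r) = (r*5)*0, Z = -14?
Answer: -5124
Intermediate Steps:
b(r) = 0 (b(r) = (5*r)*0 = 0)
R(u) = u (R(u) = u + 0 = u)
v(j, z) = -2 - j + (-174 + z)*(56 + j) (v(j, z) = -2 + ((j - 4*(-14))*(z - 174) - j) = -2 + ((j + 56)*(-174 + z) - j) = -2 + ((56 + j)*(-174 + z) - j) = -2 + ((-174 + z)*(56 + j) - j) = -2 + (-j + (-174 + z)*(56 + j)) = -2 - j + (-174 + z)*(56 + j))
R(12) - v(-133, 109) = 12 - (-9746 - 175*(-133) + 56*109 - 133*109) = 12 - (-9746 + 23275 + 6104 - 14497) = 12 - 1*5136 = 12 - 5136 = -5124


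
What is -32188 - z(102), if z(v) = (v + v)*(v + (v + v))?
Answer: -94612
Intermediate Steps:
z(v) = 6*v² (z(v) = (2*v)*(v + 2*v) = (2*v)*(3*v) = 6*v²)
-32188 - z(102) = -32188 - 6*102² = -32188 - 6*10404 = -32188 - 1*62424 = -32188 - 62424 = -94612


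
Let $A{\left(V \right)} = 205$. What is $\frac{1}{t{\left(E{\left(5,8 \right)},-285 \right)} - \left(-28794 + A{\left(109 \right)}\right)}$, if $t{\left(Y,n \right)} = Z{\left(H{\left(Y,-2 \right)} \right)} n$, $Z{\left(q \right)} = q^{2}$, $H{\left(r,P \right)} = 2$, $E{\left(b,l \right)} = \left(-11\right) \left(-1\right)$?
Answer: $\frac{1}{27449} \approx 3.6431 \cdot 10^{-5}$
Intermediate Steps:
$E{\left(b,l \right)} = 11$
$t{\left(Y,n \right)} = 4 n$ ($t{\left(Y,n \right)} = 2^{2} n = 4 n$)
$\frac{1}{t{\left(E{\left(5,8 \right)},-285 \right)} - \left(-28794 + A{\left(109 \right)}\right)} = \frac{1}{4 \left(-285\right) + \left(28794 - 205\right)} = \frac{1}{-1140 + \left(28794 - 205\right)} = \frac{1}{-1140 + 28589} = \frac{1}{27449}$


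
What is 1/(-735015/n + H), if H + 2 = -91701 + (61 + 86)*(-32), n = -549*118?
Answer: -21594/2081567753 ≈ -1.0374e-5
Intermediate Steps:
n = -64782
H = -96407 (H = -2 + (-91701 + (61 + 86)*(-32)) = -2 + (-91701 + 147*(-32)) = -2 + (-91701 - 4704) = -2 - 96405 = -96407)
1/(-735015/n + H) = 1/(-735015/(-64782) - 96407) = 1/(-735015*(-1/64782) - 96407) = 1/(245005/21594 - 96407) = 1/(-2081567753/21594) = -21594/2081567753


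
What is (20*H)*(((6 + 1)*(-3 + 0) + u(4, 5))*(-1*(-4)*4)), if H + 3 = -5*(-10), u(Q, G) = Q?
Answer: -255680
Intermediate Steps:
H = 47 (H = -3 - 5*(-10) = -3 + 50 = 47)
(20*H)*(((6 + 1)*(-3 + 0) + u(4, 5))*(-1*(-4)*4)) = (20*47)*(((6 + 1)*(-3 + 0) + 4)*(-1*(-4)*4)) = 940*((7*(-3) + 4)*(4*4)) = 940*((-21 + 4)*16) = 940*(-17*16) = 940*(-272) = -255680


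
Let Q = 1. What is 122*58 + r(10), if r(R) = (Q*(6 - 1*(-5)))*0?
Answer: 7076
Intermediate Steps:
r(R) = 0 (r(R) = (1*(6 - 1*(-5)))*0 = (1*(6 + 5))*0 = (1*11)*0 = 11*0 = 0)
122*58 + r(10) = 122*58 + 0 = 7076 + 0 = 7076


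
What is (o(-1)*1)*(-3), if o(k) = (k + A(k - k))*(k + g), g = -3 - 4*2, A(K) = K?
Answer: -36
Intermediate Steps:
g = -11 (g = -3 - 8 = -11)
o(k) = k*(-11 + k) (o(k) = (k + (k - k))*(k - 11) = (k + 0)*(-11 + k) = k*(-11 + k))
(o(-1)*1)*(-3) = (-(-11 - 1)*1)*(-3) = (-1*(-12)*1)*(-3) = (12*1)*(-3) = 12*(-3) = -36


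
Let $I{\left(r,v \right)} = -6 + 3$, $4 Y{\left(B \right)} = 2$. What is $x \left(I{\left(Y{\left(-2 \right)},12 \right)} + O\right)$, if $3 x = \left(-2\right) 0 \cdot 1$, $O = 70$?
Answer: $0$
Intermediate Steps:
$Y{\left(B \right)} = \frac{1}{2}$ ($Y{\left(B \right)} = \frac{1}{4} \cdot 2 = \frac{1}{2}$)
$I{\left(r,v \right)} = -3$
$x = 0$ ($x = \frac{\left(-2\right) 0 \cdot 1}{3} = \frac{0 \cdot 1}{3} = \frac{1}{3} \cdot 0 = 0$)
$x \left(I{\left(Y{\left(-2 \right)},12 \right)} + O\right) = 0 \left(-3 + 70\right) = 0 \cdot 67 = 0$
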